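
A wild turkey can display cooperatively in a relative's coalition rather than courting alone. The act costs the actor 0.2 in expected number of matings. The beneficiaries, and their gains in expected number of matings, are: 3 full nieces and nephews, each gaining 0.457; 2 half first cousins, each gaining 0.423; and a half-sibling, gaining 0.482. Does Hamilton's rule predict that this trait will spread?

Hamilton's rule: the trait is favored when the sum of r·B over every recipient exceeds the actor's cost C.
r to a full niece or nephew = 0.25 (full aunt/uncle↔niece/nephew: two paths of length 3 through the shared grandparent pair: r = 2·(1/2)^3 = 1/4).
r to a half first cousin = 1/16 (half first cousins share one grandparent — one path of length 4: r = (1/2)^4 = 1/16).
r to a half-sibling = 0.25 (half-sibs share one parent — one path of length 2: r = (1/2)^2 = 1/4).
Summing one r·B term per recipient: 3·0.25·0.457 + 2·0.0625·0.423 + 1·0.25·0.482 = 0.516125.
0.516125 > 0.2: the indirect benefit exceeds the cost.

Yes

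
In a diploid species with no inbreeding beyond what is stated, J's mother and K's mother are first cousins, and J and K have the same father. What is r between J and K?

0.28125

Independent pedigree routes through distinct common ancestors add.
J and K are related in two ways: second cousins through their mothers (r = 1/32) and half-sibs through their shared father (r = 1/4).
r = 1/32 + 1/4 = 0.28125.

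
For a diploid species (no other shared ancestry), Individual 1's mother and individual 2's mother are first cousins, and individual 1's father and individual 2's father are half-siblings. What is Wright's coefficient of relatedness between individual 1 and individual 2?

Wright's path rule: contributions from independent ancestry routes add.
Individual 1 and individual 2 are related in two ways: second cousins through their mothers (r = 1/32) and half first cousins through their fathers (r = 1/16).
r = 1/32 + 1/16 = 3/32 = 0.09375.

0.09375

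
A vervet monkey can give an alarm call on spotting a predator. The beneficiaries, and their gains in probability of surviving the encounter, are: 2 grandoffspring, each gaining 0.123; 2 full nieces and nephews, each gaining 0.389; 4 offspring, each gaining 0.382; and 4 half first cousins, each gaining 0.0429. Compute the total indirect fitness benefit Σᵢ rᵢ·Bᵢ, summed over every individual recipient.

1.030725

r to a grandoffspring = 1/4 (two parent–offspring links: r = (1/2)^2 = 1/4).
r to a full niece or nephew = 0.25 (full aunt/uncle↔niece/nephew: two paths of length 3 through the shared grandparent pair: r = 2·(1/2)^3 = 1/4).
r to an offspring = 0.5 (one parent–offspring link: r = (1/2)^1 = 1/2).
r to a half first cousin = 0.0625 (half first cousins share one grandparent — one path of length 4: r = (1/2)^4 = 1/16).
Summing one r·B term per recipient: 2·0.25·0.123 + 2·0.25·0.389 + 4·0.5·0.382 + 4·0.0625·0.0429 = 1.030725.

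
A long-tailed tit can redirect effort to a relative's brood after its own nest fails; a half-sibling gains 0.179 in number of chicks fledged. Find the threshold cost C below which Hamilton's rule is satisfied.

r to a half-sibling = 1/4 (half-sibs share one parent — one path of length 2: r = (1/2)^2 = 1/4).
Hamilton's rule: n·r·B > C, so the trait is favored while C < n·r·B = 1·0.25·0.179 = 0.04475.

0.04475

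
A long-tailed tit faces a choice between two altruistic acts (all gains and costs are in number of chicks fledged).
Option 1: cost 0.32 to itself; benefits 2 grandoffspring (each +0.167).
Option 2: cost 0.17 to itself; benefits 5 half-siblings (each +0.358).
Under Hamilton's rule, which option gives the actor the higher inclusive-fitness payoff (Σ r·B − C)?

Option 1: r to a grandoffspring = 0.25.
Option 1: Σ r·B − C = (2·0.25·0.167) − 0.32 = -0.2365.
Option 2: r to a half-sibling = 0.25.
Option 2: Σ r·B − C = (5·0.25·0.358) − 0.17 = 0.2775.
Option 2 has the higher net inclusive-fitness payoff.

Option 2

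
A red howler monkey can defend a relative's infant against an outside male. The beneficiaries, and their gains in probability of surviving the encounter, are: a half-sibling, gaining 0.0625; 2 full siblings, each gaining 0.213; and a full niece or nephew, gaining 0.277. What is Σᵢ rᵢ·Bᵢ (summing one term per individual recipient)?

r to a half-sibling = 0.25 (half-sibs share one parent — one path of length 2: r = (1/2)^2 = 1/4).
r to a full sibling = 1/2 (full sibs share both parents — two paths of length 2: r = 2·(1/2)^2 = 1/2).
r to a full niece or nephew = 1/4 (full aunt/uncle↔niece/nephew: two paths of length 3 through the shared grandparent pair: r = 2·(1/2)^3 = 1/4).
Summing one r·B term per recipient: 1·0.25·0.0625 + 2·0.5·0.213 + 1·0.25·0.277 = 0.297875.

0.297875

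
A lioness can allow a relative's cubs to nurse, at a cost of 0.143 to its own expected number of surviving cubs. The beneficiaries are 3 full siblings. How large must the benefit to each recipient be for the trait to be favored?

r to a full sibling = 1/2 (full sibs share both parents — two paths of length 2: r = 2·(1/2)^2 = 1/2).
Hamilton's rule with n recipients of equal r: n·r·B > C, so B > C/(n·r) = 0.143/(3·0.5) = 0.0953.

0.0953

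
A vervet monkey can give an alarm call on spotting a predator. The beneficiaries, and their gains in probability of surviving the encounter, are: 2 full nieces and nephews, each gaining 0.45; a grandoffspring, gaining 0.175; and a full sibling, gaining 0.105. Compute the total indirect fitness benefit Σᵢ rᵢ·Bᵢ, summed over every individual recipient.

0.32125

r to a full niece or nephew = 1/4 (full aunt/uncle↔niece/nephew: two paths of length 3 through the shared grandparent pair: r = 2·(1/2)^3 = 1/4).
r to a grandoffspring = 0.25 (two parent–offspring links: r = (1/2)^2 = 1/4).
r to a full sibling = 0.5 (full sibs share both parents — two paths of length 2: r = 2·(1/2)^2 = 1/2).
Summing one r·B term per recipient: 2·0.25·0.45 + 1·0.25·0.175 + 1·0.5·0.105 = 0.32125.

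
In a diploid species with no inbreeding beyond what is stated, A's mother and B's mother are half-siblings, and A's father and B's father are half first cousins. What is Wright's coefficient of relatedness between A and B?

Relatedness sums over independent paths through distinct common ancestors.
A and B are related in two ways: half first cousins through their mothers (r = 1/16) and half second cousins through their fathers (r = 1/64).
r = 1/16 + 1/64 = 5/64 = 0.078125.

0.078125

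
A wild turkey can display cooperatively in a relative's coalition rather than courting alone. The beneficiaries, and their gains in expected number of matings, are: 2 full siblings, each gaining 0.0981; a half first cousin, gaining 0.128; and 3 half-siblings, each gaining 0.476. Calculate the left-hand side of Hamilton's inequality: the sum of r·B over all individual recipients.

r to a full sibling = 0.5 (full sibs share both parents — two paths of length 2: r = 2·(1/2)^2 = 1/2).
r to a half first cousin = 1/16 (half first cousins share one grandparent — one path of length 4: r = (1/2)^4 = 1/16).
r to a half-sibling = 1/4 (half-sibs share one parent — one path of length 2: r = (1/2)^2 = 1/4).
Summing one r·B term per recipient: 2·0.5·0.0981 + 1·0.0625·0.128 + 3·0.25·0.476 = 0.4631.

0.4631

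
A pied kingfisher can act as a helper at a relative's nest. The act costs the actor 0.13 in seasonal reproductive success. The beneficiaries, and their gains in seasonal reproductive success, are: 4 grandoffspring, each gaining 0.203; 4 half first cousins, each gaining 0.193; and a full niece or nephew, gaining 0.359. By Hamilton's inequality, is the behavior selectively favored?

Hamilton's rule: the trait is favored when the sum of r·B over every recipient exceeds the actor's cost C.
r to a grandoffspring = 1/4 (two parent–offspring links: r = (1/2)^2 = 1/4).
r to a half first cousin = 0.0625 (half first cousins share one grandparent — one path of length 4: r = (1/2)^4 = 1/16).
r to a full niece or nephew = 0.25 (full aunt/uncle↔niece/nephew: two paths of length 3 through the shared grandparent pair: r = 2·(1/2)^3 = 1/4).
Summing one r·B term per recipient: 4·0.25·0.203 + 4·0.0625·0.193 + 1·0.25·0.359 = 0.341.
0.341 > 0.13: the indirect benefit exceeds the cost.

Yes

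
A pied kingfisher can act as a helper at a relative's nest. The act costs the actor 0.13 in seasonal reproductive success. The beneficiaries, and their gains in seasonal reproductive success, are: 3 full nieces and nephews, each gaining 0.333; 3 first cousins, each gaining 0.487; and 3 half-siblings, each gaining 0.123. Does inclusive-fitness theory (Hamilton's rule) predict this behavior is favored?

Yes

Hamilton's rule: the trait is favored when the sum of r·B over every recipient exceeds the actor's cost C.
r to a full niece or nephew = 0.25 (full aunt/uncle↔niece/nephew: two paths of length 3 through the shared grandparent pair: r = 2·(1/2)^3 = 1/4).
r to a first cousin = 1/8 (first cousins share one grandparent pair — two paths of length 4: r = 2·(1/2)^4 = 1/8).
r to a half-sibling = 1/4 (half-sibs share one parent — one path of length 2: r = (1/2)^2 = 1/4).
Summing one r·B term per recipient: 3·0.25·0.333 + 3·0.125·0.487 + 3·0.25·0.123 = 0.524625.
0.524625 > 0.13: the indirect benefit exceeds the cost.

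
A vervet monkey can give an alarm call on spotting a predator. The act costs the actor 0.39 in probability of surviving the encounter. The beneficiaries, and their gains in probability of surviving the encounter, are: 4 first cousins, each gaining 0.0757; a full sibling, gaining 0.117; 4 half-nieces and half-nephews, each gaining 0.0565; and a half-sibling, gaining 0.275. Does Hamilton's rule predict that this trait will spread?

Hamilton's rule: the trait is favored when the sum of r·B over every recipient exceeds the actor's cost C.
r to a first cousin = 0.125 (first cousins share one grandparent pair — two paths of length 4: r = 2·(1/2)^4 = 1/8).
r to a full sibling = 0.5 (full sibs share both parents — two paths of length 2: r = 2·(1/2)^2 = 1/2).
r to a half-niece or half-nephew = 1/8 (half-aunt/uncle↔niece/nephew: one path of length 3: r = (1/2)^3 = 1/8).
r to a half-sibling = 0.25 (half-sibs share one parent — one path of length 2: r = (1/2)^2 = 1/4).
Summing one r·B term per recipient: 4·0.125·0.0757 + 1·0.5·0.117 + 4·0.125·0.0565 + 1·0.25·0.275 = 0.19335.
0.19335 < 0.39: the indirect benefit is less than the cost.

No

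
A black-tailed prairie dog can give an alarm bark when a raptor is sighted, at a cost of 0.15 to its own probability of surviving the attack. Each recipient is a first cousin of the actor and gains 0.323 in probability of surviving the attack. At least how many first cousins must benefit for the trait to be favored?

4

r to a first cousin = 1/8 (first cousins share one grandparent pair — two paths of length 4: r = 2·(1/2)^4 = 1/8).
Hamilton's rule: n·r·B > C  ⇒  n > C/(r·B) = 0.15/(0.125·0.323) = 3.715.
The smallest integer exceeding 3.715 is 4.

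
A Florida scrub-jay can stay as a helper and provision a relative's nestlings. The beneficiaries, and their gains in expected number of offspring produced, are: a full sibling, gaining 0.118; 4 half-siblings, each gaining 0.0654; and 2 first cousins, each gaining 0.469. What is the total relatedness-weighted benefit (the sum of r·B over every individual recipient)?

r to a full sibling = 1/2 (full sibs share both parents — two paths of length 2: r = 2·(1/2)^2 = 1/2).
r to a half-sibling = 1/4 (half-sibs share one parent — one path of length 2: r = (1/2)^2 = 1/4).
r to a first cousin = 0.125 (first cousins share one grandparent pair — two paths of length 4: r = 2·(1/2)^4 = 1/8).
Summing one r·B term per recipient: 1·0.5·0.118 + 4·0.25·0.0654 + 2·0.125·0.469 = 0.24165.

0.24165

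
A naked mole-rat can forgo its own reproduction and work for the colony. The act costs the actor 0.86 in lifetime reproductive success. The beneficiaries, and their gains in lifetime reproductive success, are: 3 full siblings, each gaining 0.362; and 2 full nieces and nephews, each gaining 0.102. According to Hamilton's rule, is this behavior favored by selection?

Hamilton's rule: the trait is favored when the sum of r·B over every recipient exceeds the actor's cost C.
r to a full sibling = 1/2 (full sibs share both parents — two paths of length 2: r = 2·(1/2)^2 = 1/2).
r to a full niece or nephew = 1/4 (full aunt/uncle↔niece/nephew: two paths of length 3 through the shared grandparent pair: r = 2·(1/2)^3 = 1/4).
Summing one r·B term per recipient: 3·0.5·0.362 + 2·0.25·0.102 = 0.594.
0.594 < 0.86: the indirect benefit is less than the cost.

No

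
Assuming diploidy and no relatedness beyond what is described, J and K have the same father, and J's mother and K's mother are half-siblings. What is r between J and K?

0.3125

With two independent routes of shared ancestry, r is the sum of the two contributions.
J and K are related in two ways: half-sibs through their shared father (r = 1/4) and half first cousins through their mothers (r = 1/16).
r = 1/4 + 1/16 = 0.3125.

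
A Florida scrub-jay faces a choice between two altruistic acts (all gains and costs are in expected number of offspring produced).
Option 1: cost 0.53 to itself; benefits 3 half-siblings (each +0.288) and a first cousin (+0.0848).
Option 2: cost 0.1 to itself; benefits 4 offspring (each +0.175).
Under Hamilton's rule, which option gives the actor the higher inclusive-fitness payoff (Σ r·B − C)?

Option 2

Option 1: r to a half-sibling = 0.25.
Option 1: r to a first cousin = 0.125.
Option 1: Σ r·B − C = (3·0.25·0.288 + 1·0.125·0.0848) − 0.53 = -0.3034.
Option 2: r to an offspring = 0.5.
Option 2: Σ r·B − C = (4·0.5·0.175) − 0.1 = 0.25.
Option 2 has the higher net inclusive-fitness payoff.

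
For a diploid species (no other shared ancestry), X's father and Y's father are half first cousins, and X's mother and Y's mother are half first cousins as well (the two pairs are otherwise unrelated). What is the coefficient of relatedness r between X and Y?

0.03125

Wright's path rule: contributions from independent ancestry routes add.
X and Y are related in two ways: half second cousins through their fathers (r = 1/64) and half second cousins through their mothers (r = 1/64).
r = 1/64 + 1/64 = 0.03125.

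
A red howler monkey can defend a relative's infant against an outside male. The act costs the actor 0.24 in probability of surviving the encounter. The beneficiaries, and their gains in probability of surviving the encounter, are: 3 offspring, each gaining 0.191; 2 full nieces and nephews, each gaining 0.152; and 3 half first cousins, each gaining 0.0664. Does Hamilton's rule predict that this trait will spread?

Hamilton's rule: the trait is favored when the sum of r·B over every recipient exceeds the actor's cost C.
r to an offspring = 0.5 (one parent–offspring link: r = (1/2)^1 = 1/2).
r to a full niece or nephew = 0.25 (full aunt/uncle↔niece/nephew: two paths of length 3 through the shared grandparent pair: r = 2·(1/2)^3 = 1/4).
r to a half first cousin = 0.0625 (half first cousins share one grandparent — one path of length 4: r = (1/2)^4 = 1/16).
Summing one r·B term per recipient: 3·0.5·0.191 + 2·0.25·0.152 + 3·0.0625·0.0664 = 0.37495.
0.37495 > 0.24: the indirect benefit exceeds the cost.

Yes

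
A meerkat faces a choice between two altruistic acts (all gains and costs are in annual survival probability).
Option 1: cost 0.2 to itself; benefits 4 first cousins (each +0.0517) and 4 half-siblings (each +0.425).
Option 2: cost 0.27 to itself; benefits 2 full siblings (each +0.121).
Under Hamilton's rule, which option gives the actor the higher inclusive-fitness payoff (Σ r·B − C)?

Option 1

Option 1: r to a first cousin = 0.125.
Option 1: r to a half-sibling = 0.25.
Option 1: Σ r·B − C = (4·0.125·0.0517 + 4·0.25·0.425) − 0.2 = 0.25085.
Option 2: r to a full sibling = 0.5.
Option 2: Σ r·B − C = (2·0.5·0.121) − 0.27 = -0.149.
Option 1 has the higher net inclusive-fitness payoff.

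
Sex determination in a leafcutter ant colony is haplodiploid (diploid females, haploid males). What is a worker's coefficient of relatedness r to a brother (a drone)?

0.25

Her haploid brother carries none of their father's genes and a random half of their mother's genome; that half matches the maternal half of her own genome with probability 1/2: r = 1/2 · 1/2 = 1/4.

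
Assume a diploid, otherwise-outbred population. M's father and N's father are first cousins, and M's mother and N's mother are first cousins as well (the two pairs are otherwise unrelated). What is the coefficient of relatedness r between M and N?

Wright's path rule: contributions from independent ancestry routes add.
M and N are related in two ways: second cousins through their fathers (r = 1/32) and second cousins through their mothers (r = 1/32).
r = 1/32 + 1/32 = 1/16 = 0.0625.

0.0625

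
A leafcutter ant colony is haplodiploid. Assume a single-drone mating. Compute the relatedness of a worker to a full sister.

0.75

Haplodiploid full sisters inherit their father's entire haploid genome identically (contributing 1/2) and on average half of their mother's contribution (1/2 · 1/2 = 1/4); r = 1/2 + 1/4 = 3/4.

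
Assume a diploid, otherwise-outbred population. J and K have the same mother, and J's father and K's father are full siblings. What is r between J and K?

0.375

Wright's path rule: contributions from independent ancestry routes add.
J and K are related in two ways: half-sibs through their shared mother (r = 1/4) and first cousins through their fathers (r = 1/8).
r = 1/4 + 1/8 = 3/8 = 0.375.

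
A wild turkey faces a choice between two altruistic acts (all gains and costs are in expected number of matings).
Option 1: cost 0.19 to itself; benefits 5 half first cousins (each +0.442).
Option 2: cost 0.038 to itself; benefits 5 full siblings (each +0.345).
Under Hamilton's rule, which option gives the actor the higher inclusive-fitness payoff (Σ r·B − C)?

Option 2

Option 1: r to a half first cousin = 0.0625.
Option 1: Σ r·B − C = (5·0.0625·0.442) − 0.19 = -0.051875.
Option 2: r to a full sibling = 0.5.
Option 2: Σ r·B − C = (5·0.5·0.345) − 0.038 = 0.8245.
Option 2 has the higher net inclusive-fitness payoff.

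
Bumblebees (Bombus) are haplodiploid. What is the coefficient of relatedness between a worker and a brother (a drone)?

0.25

Her haploid brother carries none of their father's genes and a random half of their mother's genome; that half matches the maternal half of her own genome with probability 1/2: r = 1/2 · 1/2 = 1/4.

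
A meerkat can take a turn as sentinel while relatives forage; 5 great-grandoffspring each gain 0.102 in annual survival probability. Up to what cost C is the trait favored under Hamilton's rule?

0.06375

r to a great-grandoffspring = 1/8 (three parent–offspring links: r = (1/2)^3 = 1/8).
Hamilton's rule: n·r·B > C, so the trait is favored while C < n·r·B = 5·0.125·0.102 = 0.06375.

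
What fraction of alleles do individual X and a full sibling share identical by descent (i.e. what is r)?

Full sibs share both parents — two paths of length 2: r = 2·(1/2)^2 = 1/2.

0.5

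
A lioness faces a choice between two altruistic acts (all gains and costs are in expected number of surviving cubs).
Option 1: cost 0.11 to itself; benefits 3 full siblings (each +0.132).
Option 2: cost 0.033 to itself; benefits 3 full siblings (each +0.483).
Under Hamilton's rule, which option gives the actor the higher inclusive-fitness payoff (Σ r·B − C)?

Option 2

Option 1: r to a full sibling = 0.5.
Option 1: Σ r·B − C = (3·0.5·0.132) − 0.11 = 0.088.
Option 2: r to a full sibling = 0.5.
Option 2: Σ r·B − C = (3·0.5·0.483) − 0.033 = 0.6915.
Option 2 has the higher net inclusive-fitness payoff.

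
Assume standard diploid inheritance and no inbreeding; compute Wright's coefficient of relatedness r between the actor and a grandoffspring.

0.25

Two parent–offspring links: r = (1/2)^2 = 1/4.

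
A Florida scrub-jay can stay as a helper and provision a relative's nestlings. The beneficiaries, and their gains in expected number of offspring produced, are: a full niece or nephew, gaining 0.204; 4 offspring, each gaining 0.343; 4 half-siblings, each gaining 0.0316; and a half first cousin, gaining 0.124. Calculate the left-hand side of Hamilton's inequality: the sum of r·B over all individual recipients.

0.77635

r to a full niece or nephew = 1/4 (full aunt/uncle↔niece/nephew: two paths of length 3 through the shared grandparent pair: r = 2·(1/2)^3 = 1/4).
r to an offspring = 1/2 (one parent–offspring link: r = (1/2)^1 = 1/2).
r to a half-sibling = 0.25 (half-sibs share one parent — one path of length 2: r = (1/2)^2 = 1/4).
r to a half first cousin = 0.0625 (half first cousins share one grandparent — one path of length 4: r = (1/2)^4 = 1/16).
Summing one r·B term per recipient: 1·0.25·0.204 + 4·0.5·0.343 + 4·0.25·0.0316 + 1·0.0625·0.124 = 0.77635.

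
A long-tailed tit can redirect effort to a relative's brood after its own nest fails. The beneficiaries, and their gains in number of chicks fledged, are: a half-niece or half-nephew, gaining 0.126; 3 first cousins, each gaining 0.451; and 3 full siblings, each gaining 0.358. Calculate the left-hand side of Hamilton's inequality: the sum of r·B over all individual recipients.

0.721875

r to a half-niece or half-nephew = 0.125 (half-aunt/uncle↔niece/nephew: one path of length 3: r = (1/2)^3 = 1/8).
r to a first cousin = 1/8 (first cousins share one grandparent pair — two paths of length 4: r = 2·(1/2)^4 = 1/8).
r to a full sibling = 1/2 (full sibs share both parents — two paths of length 2: r = 2·(1/2)^2 = 1/2).
Summing one r·B term per recipient: 1·0.125·0.126 + 3·0.125·0.451 + 3·0.5·0.358 = 0.721875.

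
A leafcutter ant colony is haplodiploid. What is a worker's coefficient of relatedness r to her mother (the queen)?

0.5

One meiotic link between diploid queen and diploid daughter: r = 1/2.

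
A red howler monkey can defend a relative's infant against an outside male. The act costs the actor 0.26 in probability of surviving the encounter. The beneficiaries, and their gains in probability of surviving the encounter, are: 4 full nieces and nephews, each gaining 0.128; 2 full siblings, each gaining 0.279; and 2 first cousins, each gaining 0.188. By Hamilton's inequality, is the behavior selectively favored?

Yes

Hamilton's rule: the trait is favored when the sum of r·B over every recipient exceeds the actor's cost C.
r to a full niece or nephew = 0.25 (full aunt/uncle↔niece/nephew: two paths of length 3 through the shared grandparent pair: r = 2·(1/2)^3 = 1/4).
r to a full sibling = 0.5 (full sibs share both parents — two paths of length 2: r = 2·(1/2)^2 = 1/2).
r to a first cousin = 1/8 (first cousins share one grandparent pair — two paths of length 4: r = 2·(1/2)^4 = 1/8).
Summing one r·B term per recipient: 4·0.25·0.128 + 2·0.5·0.279 + 2·0.125·0.188 = 0.454.
0.454 > 0.26: the indirect benefit exceeds the cost.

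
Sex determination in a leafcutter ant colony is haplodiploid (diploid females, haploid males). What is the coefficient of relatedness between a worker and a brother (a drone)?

Her haploid brother carries none of their father's genes and a random half of their mother's genome; that half matches the maternal half of her own genome with probability 1/2: r = 1/2 · 1/2 = 1/4.

0.25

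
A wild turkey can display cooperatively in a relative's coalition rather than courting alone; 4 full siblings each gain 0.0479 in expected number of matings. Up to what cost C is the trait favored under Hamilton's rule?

r to a full sibling = 1/2 (full sibs share both parents — two paths of length 2: r = 2·(1/2)^2 = 1/2).
Hamilton's rule: n·r·B > C, so the trait is favored while C < n·r·B = 4·0.5·0.0479 = 0.0958.

0.0958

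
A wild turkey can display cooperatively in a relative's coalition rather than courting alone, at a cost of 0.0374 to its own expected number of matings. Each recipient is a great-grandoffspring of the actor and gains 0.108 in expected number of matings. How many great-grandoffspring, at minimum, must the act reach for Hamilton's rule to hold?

3

r to a great-grandoffspring = 1/8 (three parent–offspring links: r = (1/2)^3 = 1/8).
Hamilton's rule: n·r·B > C  ⇒  n > C/(r·B) = 0.0374/(0.125·0.108) = 2.77.
The smallest integer exceeding 2.77 is 3.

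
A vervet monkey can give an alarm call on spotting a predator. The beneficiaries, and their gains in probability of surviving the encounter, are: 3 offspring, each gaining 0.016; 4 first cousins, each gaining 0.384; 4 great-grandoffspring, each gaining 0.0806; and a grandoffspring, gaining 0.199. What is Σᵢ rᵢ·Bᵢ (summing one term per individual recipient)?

0.30605

r to an offspring = 0.5 (one parent–offspring link: r = (1/2)^1 = 1/2).
r to a first cousin = 1/8 (first cousins share one grandparent pair — two paths of length 4: r = 2·(1/2)^4 = 1/8).
r to a great-grandoffspring = 0.125 (three parent–offspring links: r = (1/2)^3 = 1/8).
r to a grandoffspring = 1/4 (two parent–offspring links: r = (1/2)^2 = 1/4).
Summing one r·B term per recipient: 3·0.5·0.016 + 4·0.125·0.384 + 4·0.125·0.0806 + 1·0.25·0.199 = 0.30605.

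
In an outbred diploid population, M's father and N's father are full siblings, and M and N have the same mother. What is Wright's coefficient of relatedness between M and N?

0.375

Relatedness sums over independent paths through distinct common ancestors.
M and N are related in two ways: first cousins through their fathers (r = 1/8) and half-sibs through their shared mother (r = 1/4).
r = 1/8 + 1/4 = 0.375.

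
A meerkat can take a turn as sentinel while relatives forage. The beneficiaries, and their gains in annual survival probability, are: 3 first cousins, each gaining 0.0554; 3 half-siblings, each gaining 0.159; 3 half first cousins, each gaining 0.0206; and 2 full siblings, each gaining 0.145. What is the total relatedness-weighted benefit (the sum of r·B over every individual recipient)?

0.2888875

r to a first cousin = 0.125 (first cousins share one grandparent pair — two paths of length 4: r = 2·(1/2)^4 = 1/8).
r to a half-sibling = 0.25 (half-sibs share one parent — one path of length 2: r = (1/2)^2 = 1/4).
r to a half first cousin = 1/16 (half first cousins share one grandparent — one path of length 4: r = (1/2)^4 = 1/16).
r to a full sibling = 1/2 (full sibs share both parents — two paths of length 2: r = 2·(1/2)^2 = 1/2).
Summing one r·B term per recipient: 3·0.125·0.0554 + 3·0.25·0.159 + 3·0.0625·0.0206 + 2·0.5·0.145 = 0.2888875.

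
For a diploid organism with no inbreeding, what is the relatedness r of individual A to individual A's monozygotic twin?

Each parent–offspring link contributes a factor of 1/2, and independent paths through distinct common ancestors add.
Monozygotic twins share every allele identical by descent: r = 1.

1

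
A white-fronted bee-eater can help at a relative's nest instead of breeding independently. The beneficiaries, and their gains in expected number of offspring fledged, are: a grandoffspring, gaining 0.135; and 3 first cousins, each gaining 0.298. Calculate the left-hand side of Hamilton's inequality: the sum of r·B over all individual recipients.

0.1455

r to a grandoffspring = 0.25 (two parent–offspring links: r = (1/2)^2 = 1/4).
r to a first cousin = 0.125 (first cousins share one grandparent pair — two paths of length 4: r = 2·(1/2)^4 = 1/8).
Summing one r·B term per recipient: 1·0.25·0.135 + 3·0.125·0.298 = 0.1455.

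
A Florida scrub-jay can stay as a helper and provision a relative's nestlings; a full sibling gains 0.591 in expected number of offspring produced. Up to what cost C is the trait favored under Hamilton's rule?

r to a full sibling = 0.5 (full sibs share both parents — two paths of length 2: r = 2·(1/2)^2 = 1/2).
Hamilton's rule: n·r·B > C, so the trait is favored while C < n·r·B = 1·0.5·0.591 = 0.2955.

0.2955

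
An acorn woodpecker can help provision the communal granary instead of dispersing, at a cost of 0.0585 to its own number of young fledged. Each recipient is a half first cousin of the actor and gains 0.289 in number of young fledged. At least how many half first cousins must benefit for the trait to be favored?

4

r to a half first cousin = 0.0625 (half first cousins share one grandparent — one path of length 4: r = (1/2)^4 = 1/16).
Hamilton's rule: n·r·B > C  ⇒  n > C/(r·B) = 0.0585/(0.0625·0.289) = 3.239.
The smallest integer exceeding 3.239 is 4.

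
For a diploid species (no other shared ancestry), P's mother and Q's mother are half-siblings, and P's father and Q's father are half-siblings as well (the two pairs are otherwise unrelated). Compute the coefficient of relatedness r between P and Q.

0.125

Relatedness sums over independent paths through distinct common ancestors.
P and Q are related in two ways: half first cousins through their mothers (r = 1/16) and half first cousins through their fathers (r = 1/16).
r = 1/16 + 1/16 = 1/8 = 0.125.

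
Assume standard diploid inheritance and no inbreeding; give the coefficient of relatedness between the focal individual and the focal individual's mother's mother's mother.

0.125

Each parent–offspring link contributes a factor of 1/2, and independent paths through distinct common ancestors add.
Three parent–offspring links: r = (1/2)^3 = 1/8.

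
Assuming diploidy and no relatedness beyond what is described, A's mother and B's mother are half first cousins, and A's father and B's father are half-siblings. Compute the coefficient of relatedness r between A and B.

Relatedness sums over independent paths through distinct common ancestors.
A and B are related in two ways: half second cousins through their mothers (r = 1/64) and half first cousins through their fathers (r = 1/16).
r = 1/64 + 1/16 = 0.078125.

0.078125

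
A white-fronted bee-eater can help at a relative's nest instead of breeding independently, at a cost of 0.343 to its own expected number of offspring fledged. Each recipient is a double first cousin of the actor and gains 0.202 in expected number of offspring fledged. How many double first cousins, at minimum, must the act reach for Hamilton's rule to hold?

7

r to a double first cousin = 0.25 (double first cousins share both grandparent pairs — four paths of length 4: r = 4·(1/2)^4 = 1/4).
Hamilton's rule: n·r·B > C  ⇒  n > C/(r·B) = 0.343/(0.25·0.202) = 6.792.
The smallest integer exceeding 6.792 is 7.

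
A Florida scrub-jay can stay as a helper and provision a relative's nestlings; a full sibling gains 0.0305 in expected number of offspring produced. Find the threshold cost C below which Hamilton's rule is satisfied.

0.01525

r to a full sibling = 1/2 (full sibs share both parents — two paths of length 2: r = 2·(1/2)^2 = 1/2).
Hamilton's rule: n·r·B > C, so the trait is favored while C < n·r·B = 1·0.5·0.0305 = 0.01525.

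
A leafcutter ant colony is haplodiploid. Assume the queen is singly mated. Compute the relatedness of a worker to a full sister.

0.75

Haplodiploid full sisters inherit their father's entire haploid genome identically (contributing 1/2) and on average half of their mother's contribution (1/2 · 1/2 = 1/4); r = 1/2 + 1/4 = 3/4.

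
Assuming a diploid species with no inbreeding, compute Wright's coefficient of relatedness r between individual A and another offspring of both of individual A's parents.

Each parent–offspring link contributes a factor of 1/2, and independent paths through distinct common ancestors add.
Full sibs share both parents — two paths of length 2: r = 2·(1/2)^2 = 1/2.

0.5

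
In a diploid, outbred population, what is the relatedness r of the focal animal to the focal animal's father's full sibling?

0.25

Each parent–offspring link contributes a factor of 1/2, and independent paths through distinct common ancestors add.
Full aunt/uncle↔niece/nephew: two paths of length 3 through the shared grandparent pair: r = 2·(1/2)^3 = 1/4.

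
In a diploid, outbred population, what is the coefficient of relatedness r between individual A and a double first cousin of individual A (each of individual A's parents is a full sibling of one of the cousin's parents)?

0.25

Each parent–offspring link contributes a factor of 1/2, and independent paths through distinct common ancestors add.
Double first cousins share both grandparent pairs — four paths of length 4: r = 4·(1/2)^4 = 1/4.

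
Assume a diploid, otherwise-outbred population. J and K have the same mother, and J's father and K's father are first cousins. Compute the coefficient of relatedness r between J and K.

0.28125

With two independent routes of shared ancestry, r is the sum of the two contributions.
J and K are related in two ways: half-sibs through their shared mother (r = 1/4) and second cousins through their fathers (r = 1/32).
r = 1/4 + 1/32 = 0.28125.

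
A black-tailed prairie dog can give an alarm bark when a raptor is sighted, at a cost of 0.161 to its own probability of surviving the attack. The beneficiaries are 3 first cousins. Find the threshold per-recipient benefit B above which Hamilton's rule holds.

r to a first cousin = 0.125 (first cousins share one grandparent pair — two paths of length 4: r = 2·(1/2)^4 = 1/8).
Hamilton's rule with n recipients of equal r: n·r·B > C, so B > C/(n·r) = 0.161/(3·0.125) = 0.4293.

0.4293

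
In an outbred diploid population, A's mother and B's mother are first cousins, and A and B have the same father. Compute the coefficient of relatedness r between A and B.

0.28125

Relatedness sums over independent paths through distinct common ancestors.
A and B are related in two ways: second cousins through their mothers (r = 1/32) and half-sibs through their shared father (r = 1/4).
r = 1/32 + 1/4 = 0.28125.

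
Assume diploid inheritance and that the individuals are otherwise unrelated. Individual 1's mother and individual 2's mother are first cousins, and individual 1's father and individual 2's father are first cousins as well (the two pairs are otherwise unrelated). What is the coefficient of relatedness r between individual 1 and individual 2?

Wright's path rule: contributions from independent ancestry routes add.
Individual 1 and individual 2 are related in two ways: second cousins through their mothers (r = 1/32) and second cousins through their fathers (r = 1/32).
r = 1/32 + 1/32 = 1/16 = 0.0625.

0.0625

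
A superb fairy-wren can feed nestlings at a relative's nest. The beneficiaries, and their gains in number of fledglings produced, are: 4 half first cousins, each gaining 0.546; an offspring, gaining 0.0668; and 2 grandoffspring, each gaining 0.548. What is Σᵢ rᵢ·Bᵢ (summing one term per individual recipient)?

r to a half first cousin = 0.0625 (half first cousins share one grandparent — one path of length 4: r = (1/2)^4 = 1/16).
r to an offspring = 0.5 (one parent–offspring link: r = (1/2)^1 = 1/2).
r to a grandoffspring = 1/4 (two parent–offspring links: r = (1/2)^2 = 1/4).
Summing one r·B term per recipient: 4·0.0625·0.546 + 1·0.5·0.0668 + 2·0.25·0.548 = 0.4439.

0.4439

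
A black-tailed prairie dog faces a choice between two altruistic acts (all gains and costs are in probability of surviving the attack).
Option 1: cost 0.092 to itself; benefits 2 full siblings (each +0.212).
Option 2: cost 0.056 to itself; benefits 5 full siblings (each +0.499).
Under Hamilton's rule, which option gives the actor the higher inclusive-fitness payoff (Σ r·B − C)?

Option 2

Option 1: r to a full sibling = 0.5.
Option 1: Σ r·B − C = (2·0.5·0.212) − 0.092 = 0.12.
Option 2: r to a full sibling = 0.5.
Option 2: Σ r·B − C = (5·0.5·0.499) − 0.056 = 1.1915.
Option 2 has the higher net inclusive-fitness payoff.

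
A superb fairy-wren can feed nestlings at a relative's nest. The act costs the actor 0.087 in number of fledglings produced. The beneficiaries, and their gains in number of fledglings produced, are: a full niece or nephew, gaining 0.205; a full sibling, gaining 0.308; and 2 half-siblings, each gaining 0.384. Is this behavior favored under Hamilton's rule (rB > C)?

Hamilton's rule: the trait is favored when the sum of r·B over every recipient exceeds the actor's cost C.
r to a full niece or nephew = 0.25 (full aunt/uncle↔niece/nephew: two paths of length 3 through the shared grandparent pair: r = 2·(1/2)^3 = 1/4).
r to a full sibling = 0.5 (full sibs share both parents — two paths of length 2: r = 2·(1/2)^2 = 1/2).
r to a half-sibling = 0.25 (half-sibs share one parent — one path of length 2: r = (1/2)^2 = 1/4).
Summing one r·B term per recipient: 1·0.25·0.205 + 1·0.5·0.308 + 2·0.25·0.384 = 0.39725.
0.39725 > 0.087: the indirect benefit exceeds the cost.

Yes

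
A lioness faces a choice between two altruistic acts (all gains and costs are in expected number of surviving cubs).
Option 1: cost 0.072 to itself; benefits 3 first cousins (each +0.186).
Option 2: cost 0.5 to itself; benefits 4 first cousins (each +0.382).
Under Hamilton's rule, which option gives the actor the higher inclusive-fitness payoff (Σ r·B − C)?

Option 1: r to a first cousin = 0.125.
Option 1: Σ r·B − C = (3·0.125·0.186) − 0.072 = -0.00225.
Option 2: r to a first cousin = 0.125.
Option 2: Σ r·B − C = (4·0.125·0.382) − 0.5 = -0.309.
Option 1 has the higher net inclusive-fitness payoff.

Option 1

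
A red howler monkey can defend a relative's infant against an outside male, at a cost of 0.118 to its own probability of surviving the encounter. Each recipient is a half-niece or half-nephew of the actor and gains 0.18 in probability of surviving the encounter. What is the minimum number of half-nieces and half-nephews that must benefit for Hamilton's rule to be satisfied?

6

r to a half-niece or half-nephew = 0.125 (half-aunt/uncle↔niece/nephew: one path of length 3: r = (1/2)^3 = 1/8).
Hamilton's rule: n·r·B > C  ⇒  n > C/(r·B) = 0.118/(0.125·0.18) = 5.244.
The smallest integer exceeding 5.244 is 6.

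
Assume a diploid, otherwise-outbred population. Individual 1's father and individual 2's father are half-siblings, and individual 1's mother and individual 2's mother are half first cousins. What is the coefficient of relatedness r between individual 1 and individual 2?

0.078125

With two independent routes of shared ancestry, r is the sum of the two contributions.
Individual 1 and individual 2 are related in two ways: half first cousins through their fathers (r = 1/16) and half second cousins through their mothers (r = 1/64).
r = 1/16 + 1/64 = 0.078125.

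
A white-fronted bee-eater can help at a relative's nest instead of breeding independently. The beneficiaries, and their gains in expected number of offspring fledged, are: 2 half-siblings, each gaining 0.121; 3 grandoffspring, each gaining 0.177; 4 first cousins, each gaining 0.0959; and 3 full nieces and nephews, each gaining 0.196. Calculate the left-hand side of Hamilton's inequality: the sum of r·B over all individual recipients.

0.3882

r to a half-sibling = 0.25 (half-sibs share one parent — one path of length 2: r = (1/2)^2 = 1/4).
r to a grandoffspring = 0.25 (two parent–offspring links: r = (1/2)^2 = 1/4).
r to a first cousin = 1/8 (first cousins share one grandparent pair — two paths of length 4: r = 2·(1/2)^4 = 1/8).
r to a full niece or nephew = 0.25 (full aunt/uncle↔niece/nephew: two paths of length 3 through the shared grandparent pair: r = 2·(1/2)^3 = 1/4).
Summing one r·B term per recipient: 2·0.25·0.121 + 3·0.25·0.177 + 4·0.125·0.0959 + 3·0.25·0.196 = 0.3882.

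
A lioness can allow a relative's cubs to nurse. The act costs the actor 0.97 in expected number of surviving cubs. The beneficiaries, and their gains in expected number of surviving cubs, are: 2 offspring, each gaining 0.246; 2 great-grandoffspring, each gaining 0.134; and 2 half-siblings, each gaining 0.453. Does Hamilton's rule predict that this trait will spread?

No

Hamilton's rule: the trait is favored when the sum of r·B over every recipient exceeds the actor's cost C.
r to an offspring = 1/2 (one parent–offspring link: r = (1/2)^1 = 1/2).
r to a great-grandoffspring = 1/8 (three parent–offspring links: r = (1/2)^3 = 1/8).
r to a half-sibling = 1/4 (half-sibs share one parent — one path of length 2: r = (1/2)^2 = 1/4).
Summing one r·B term per recipient: 2·0.5·0.246 + 2·0.125·0.134 + 2·0.25·0.453 = 0.506.
0.506 < 0.97: the indirect benefit is less than the cost.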